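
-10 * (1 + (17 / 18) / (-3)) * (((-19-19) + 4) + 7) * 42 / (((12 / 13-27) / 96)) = -3232320 / 113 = -28604.60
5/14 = 0.36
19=19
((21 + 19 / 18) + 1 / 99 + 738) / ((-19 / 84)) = -2106902 / 627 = -3360.29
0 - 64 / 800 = -2 / 25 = -0.08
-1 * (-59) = 59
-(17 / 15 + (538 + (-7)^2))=-8822 / 15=-588.13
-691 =-691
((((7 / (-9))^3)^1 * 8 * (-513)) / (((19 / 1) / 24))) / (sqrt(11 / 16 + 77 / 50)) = 439040 * sqrt(11) / 891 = 1634.27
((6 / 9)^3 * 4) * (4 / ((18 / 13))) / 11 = 832 / 2673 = 0.31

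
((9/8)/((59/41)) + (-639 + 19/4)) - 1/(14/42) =-300413/472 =-636.47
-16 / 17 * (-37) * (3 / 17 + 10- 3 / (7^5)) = 1721275520 / 4857223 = 354.37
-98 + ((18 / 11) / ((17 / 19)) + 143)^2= 20877.40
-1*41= -41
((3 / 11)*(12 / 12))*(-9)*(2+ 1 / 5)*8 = -216 / 5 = -43.20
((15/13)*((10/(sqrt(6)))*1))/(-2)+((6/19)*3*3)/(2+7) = 6/19 - 25*sqrt(6)/26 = -2.04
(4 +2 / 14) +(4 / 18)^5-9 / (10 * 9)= 16713107 / 4133430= 4.04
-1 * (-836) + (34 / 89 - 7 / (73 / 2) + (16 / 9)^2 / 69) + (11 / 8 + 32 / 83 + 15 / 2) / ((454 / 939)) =9363426423912707 / 10946389783248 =855.39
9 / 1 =9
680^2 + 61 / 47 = 21732861 / 47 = 462401.30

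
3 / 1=3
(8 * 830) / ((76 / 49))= 81340 / 19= 4281.05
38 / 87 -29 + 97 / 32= -71081 / 2784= -25.53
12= 12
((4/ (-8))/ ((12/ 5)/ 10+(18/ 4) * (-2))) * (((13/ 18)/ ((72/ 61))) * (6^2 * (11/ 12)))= 218075/ 189216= 1.15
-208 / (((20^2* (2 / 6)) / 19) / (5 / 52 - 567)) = 1680303 / 100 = 16803.03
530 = 530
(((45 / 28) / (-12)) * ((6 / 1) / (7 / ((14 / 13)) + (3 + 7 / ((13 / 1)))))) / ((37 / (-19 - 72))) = 845 / 4292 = 0.20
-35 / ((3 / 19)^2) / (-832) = 12635 / 7488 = 1.69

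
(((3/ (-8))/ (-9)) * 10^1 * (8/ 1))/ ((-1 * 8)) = -5/ 12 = -0.42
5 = 5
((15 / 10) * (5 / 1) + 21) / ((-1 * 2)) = -57 / 4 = -14.25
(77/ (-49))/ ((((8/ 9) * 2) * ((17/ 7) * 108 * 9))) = -11/ 29376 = -0.00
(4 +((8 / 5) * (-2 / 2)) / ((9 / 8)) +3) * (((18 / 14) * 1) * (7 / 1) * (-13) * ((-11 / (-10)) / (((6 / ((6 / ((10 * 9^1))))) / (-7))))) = 251251 / 4500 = 55.83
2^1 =2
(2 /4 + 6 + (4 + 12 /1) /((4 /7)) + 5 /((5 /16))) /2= 101 /4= 25.25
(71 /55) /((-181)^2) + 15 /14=27028819 /25225970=1.07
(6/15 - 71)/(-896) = 353/4480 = 0.08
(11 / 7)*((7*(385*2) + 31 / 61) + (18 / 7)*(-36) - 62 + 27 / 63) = 24595208 / 2989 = 8228.57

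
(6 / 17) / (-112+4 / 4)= -2 / 629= -0.00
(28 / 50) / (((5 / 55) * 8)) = 77 / 100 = 0.77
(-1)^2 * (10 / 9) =1.11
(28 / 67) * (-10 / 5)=-56 / 67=-0.84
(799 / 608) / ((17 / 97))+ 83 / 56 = 38221 / 4256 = 8.98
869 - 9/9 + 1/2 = 1737/2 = 868.50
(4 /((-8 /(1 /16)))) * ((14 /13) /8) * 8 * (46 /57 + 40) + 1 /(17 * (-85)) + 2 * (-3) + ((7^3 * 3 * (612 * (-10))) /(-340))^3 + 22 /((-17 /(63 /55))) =54430168862411998871 /8565960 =6354240372639.14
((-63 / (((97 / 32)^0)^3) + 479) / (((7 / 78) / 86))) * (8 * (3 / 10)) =33486336 / 35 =956752.46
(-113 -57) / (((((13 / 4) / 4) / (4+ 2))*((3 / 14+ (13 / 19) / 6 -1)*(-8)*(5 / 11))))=-447678 / 871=-513.98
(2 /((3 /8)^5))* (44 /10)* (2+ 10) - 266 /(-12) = 11552291 /810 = 14262.09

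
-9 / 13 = -0.69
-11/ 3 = -3.67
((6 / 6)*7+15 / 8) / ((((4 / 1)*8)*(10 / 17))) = 1207 / 2560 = 0.47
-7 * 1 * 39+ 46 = -227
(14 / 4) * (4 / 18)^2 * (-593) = -8302 / 81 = -102.49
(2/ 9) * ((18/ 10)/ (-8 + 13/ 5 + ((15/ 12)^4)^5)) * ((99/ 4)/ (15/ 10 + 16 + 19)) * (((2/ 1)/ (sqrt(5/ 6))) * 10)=39582418599936 * sqrt(30)/ 2967452284589239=0.07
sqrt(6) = 2.45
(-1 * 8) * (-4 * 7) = 224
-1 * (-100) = 100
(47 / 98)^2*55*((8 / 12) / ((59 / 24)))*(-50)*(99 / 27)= -628.95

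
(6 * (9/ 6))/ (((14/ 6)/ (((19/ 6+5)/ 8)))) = 63/ 16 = 3.94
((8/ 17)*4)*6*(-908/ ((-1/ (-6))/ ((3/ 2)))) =-1569024/ 17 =-92295.53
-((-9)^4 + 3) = -6564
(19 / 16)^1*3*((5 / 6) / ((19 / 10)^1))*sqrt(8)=25*sqrt(2) / 8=4.42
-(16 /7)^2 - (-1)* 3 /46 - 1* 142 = -331697 /2254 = -147.16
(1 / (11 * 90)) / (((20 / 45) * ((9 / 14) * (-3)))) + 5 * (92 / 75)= 7285 / 1188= 6.13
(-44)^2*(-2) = -3872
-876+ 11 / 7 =-6121 / 7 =-874.43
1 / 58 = 0.02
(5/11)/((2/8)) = 20/11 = 1.82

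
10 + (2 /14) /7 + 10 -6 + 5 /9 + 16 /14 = 6932 /441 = 15.72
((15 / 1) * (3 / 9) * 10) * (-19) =-950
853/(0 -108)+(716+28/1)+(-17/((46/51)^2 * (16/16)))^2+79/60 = 709681777999/604456560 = 1174.08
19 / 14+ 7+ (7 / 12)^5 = 14674321 / 1741824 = 8.42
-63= -63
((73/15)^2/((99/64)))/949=4672/289575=0.02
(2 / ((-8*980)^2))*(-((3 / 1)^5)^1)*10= -243 / 3073280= -0.00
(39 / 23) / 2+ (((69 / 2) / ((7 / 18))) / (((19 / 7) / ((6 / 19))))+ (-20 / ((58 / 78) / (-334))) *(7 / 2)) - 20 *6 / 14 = 106000537425 / 3371018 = 31444.67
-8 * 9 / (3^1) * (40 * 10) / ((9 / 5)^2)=-80000 / 27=-2962.96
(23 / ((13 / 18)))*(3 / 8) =621 / 52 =11.94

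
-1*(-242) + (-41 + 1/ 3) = 604/ 3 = 201.33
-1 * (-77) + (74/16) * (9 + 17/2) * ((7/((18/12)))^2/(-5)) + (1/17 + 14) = -160019/612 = -261.47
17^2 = 289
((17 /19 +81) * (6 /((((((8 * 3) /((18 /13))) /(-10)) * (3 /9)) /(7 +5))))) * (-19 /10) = 252072 /13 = 19390.15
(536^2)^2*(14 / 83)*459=530395560124416 / 83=6390307953306.22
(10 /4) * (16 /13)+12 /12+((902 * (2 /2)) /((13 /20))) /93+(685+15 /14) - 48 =11121563 /16926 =657.07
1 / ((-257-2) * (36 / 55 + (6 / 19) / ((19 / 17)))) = -19855 / 4818954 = -0.00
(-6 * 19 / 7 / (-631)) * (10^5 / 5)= 2280000 / 4417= 516.19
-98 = -98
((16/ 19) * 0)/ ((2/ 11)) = 0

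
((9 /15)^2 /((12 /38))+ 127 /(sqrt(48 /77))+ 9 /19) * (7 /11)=10731 /10450+ 889 * sqrt(231) /132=103.39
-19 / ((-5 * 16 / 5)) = 19 / 16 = 1.19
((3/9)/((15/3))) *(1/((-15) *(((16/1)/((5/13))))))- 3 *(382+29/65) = -10739089/9360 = -1147.34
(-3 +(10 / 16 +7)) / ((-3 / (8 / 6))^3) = -296 / 729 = -0.41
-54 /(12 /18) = -81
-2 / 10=-1 / 5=-0.20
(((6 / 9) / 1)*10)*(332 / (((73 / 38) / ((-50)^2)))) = 630800000 / 219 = 2880365.30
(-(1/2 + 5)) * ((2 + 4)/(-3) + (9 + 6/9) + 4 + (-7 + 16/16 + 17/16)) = -3553/96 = -37.01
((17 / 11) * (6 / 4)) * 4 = 102 / 11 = 9.27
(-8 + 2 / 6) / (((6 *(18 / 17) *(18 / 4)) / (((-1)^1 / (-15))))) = -391 / 21870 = -0.02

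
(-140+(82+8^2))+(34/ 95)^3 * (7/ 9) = 46573378/ 7716375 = 6.04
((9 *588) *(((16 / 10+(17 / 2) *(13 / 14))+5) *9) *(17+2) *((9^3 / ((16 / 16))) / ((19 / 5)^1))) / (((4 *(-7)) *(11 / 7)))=-2516018841 / 44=-57182246.39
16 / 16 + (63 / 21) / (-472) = 469 / 472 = 0.99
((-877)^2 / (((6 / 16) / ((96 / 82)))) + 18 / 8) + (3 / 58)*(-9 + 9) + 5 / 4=196897311 / 82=2401186.72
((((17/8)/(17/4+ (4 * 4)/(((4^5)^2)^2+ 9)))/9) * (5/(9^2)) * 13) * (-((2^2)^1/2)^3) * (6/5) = -1943936557923880/4542082534395387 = -0.43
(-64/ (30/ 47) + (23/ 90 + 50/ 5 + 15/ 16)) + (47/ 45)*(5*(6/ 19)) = -87.42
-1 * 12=-12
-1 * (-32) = 32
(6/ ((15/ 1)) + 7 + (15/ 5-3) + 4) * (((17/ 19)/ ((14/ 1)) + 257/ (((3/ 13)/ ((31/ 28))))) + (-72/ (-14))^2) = 2814229/ 196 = 14358.31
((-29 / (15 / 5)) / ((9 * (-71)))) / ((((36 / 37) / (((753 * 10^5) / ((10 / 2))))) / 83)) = 111769045000 / 5751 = 19434714.83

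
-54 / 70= -27 / 35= -0.77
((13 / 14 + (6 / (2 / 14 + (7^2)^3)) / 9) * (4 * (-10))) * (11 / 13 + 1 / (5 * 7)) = -6391563988 / 196724073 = -32.49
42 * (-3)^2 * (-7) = -2646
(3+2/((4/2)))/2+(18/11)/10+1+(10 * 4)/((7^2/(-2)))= 4126/2695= 1.53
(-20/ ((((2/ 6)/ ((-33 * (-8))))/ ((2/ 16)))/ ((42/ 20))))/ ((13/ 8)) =-33264/ 13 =-2558.77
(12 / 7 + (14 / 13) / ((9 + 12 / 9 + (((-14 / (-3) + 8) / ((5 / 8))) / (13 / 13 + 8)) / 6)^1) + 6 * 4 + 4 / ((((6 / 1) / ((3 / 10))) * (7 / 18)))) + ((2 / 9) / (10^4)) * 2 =26.33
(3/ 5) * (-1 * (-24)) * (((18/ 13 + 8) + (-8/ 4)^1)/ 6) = 1152/ 65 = 17.72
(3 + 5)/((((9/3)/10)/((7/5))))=112/3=37.33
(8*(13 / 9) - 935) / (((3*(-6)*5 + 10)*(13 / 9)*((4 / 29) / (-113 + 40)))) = -17594387 / 4160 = -4229.42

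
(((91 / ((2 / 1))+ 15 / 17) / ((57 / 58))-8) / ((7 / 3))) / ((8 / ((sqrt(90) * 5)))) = 29985 * sqrt(10) / 952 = 99.60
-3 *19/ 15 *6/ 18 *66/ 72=-209/ 180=-1.16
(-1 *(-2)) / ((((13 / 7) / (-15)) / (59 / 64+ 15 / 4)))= -2415 / 32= -75.47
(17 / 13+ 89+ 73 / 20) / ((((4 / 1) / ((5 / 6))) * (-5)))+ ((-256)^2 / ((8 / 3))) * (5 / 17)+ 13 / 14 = 7225.25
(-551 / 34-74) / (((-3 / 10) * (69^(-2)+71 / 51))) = 24336645 / 112694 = 215.95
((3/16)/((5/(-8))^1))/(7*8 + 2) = -3/580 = -0.01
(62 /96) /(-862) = -31 /41376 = -0.00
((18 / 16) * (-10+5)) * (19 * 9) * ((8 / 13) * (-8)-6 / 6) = 592515 / 104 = 5697.26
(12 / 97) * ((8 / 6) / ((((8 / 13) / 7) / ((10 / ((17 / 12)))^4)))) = 37739520000 / 8101537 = 4658.32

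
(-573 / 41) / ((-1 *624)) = 191 / 8528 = 0.02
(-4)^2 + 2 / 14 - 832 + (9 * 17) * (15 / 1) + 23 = 10515 / 7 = 1502.14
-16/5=-3.20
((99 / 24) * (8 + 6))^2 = 53361 / 16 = 3335.06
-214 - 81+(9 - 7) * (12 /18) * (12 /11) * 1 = -3229 /11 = -293.55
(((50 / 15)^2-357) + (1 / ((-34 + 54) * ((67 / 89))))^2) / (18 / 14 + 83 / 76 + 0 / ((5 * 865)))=-32322651781 / 222205500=-145.46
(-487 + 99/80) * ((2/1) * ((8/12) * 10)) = -38861/6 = -6476.83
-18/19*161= -2898/19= -152.53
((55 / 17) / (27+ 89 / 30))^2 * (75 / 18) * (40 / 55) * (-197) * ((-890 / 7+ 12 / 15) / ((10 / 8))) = 1149896880000 / 1634990623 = 703.30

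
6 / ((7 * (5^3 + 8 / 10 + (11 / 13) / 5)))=195 / 28658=0.01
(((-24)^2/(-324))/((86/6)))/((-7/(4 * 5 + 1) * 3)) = 16/129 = 0.12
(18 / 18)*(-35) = -35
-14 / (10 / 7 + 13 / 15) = -1470 / 241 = -6.10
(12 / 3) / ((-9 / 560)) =-2240 / 9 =-248.89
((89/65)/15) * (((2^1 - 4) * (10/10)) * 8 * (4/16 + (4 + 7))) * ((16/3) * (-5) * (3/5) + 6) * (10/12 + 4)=10324/13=794.15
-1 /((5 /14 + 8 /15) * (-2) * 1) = 105 /187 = 0.56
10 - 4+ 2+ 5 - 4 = 9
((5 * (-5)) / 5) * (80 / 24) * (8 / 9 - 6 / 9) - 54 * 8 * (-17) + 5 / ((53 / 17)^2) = 556749107 / 75843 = 7340.81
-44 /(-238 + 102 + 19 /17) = 748 /2293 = 0.33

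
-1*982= -982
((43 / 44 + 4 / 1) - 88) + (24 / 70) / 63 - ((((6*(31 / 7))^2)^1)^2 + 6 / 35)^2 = -248496074451.75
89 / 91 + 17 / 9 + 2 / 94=111175 / 38493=2.89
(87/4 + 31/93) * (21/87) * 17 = 31535/348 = 90.62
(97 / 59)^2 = 9409 / 3481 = 2.70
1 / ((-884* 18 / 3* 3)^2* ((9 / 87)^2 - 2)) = -841 / 423589787712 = -0.00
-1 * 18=-18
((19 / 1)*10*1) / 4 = 95 / 2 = 47.50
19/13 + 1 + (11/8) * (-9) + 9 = -95/104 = -0.91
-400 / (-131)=400 / 131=3.05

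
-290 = -290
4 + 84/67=352/67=5.25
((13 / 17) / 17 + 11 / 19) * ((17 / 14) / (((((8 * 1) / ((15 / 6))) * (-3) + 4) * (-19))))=8565 / 1202852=0.01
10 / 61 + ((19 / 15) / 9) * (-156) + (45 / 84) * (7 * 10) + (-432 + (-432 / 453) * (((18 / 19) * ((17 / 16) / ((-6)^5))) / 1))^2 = 1079561056383189457 / 5784201457920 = 186639.60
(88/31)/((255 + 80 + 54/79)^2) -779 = -16982961461581/21800978191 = -779.00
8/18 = 4/9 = 0.44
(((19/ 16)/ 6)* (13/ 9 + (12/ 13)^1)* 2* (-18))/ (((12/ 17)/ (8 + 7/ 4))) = -89471/ 384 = -233.00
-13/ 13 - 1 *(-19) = 18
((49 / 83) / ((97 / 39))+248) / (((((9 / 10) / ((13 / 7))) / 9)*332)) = 129906335 / 9355262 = 13.89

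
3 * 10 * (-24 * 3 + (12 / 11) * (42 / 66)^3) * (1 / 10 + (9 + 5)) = -444165228 / 14641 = -30337.08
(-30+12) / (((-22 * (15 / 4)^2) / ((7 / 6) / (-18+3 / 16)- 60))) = -821696 / 235125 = -3.49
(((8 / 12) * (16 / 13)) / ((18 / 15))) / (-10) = -8 / 117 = -0.07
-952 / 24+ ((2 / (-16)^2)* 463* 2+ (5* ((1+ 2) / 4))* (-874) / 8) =-84887 / 192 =-442.12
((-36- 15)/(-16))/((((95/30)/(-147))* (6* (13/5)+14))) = -112455/22496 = -5.00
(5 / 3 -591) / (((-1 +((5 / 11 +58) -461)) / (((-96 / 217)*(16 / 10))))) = -4978688 / 4816315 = -1.03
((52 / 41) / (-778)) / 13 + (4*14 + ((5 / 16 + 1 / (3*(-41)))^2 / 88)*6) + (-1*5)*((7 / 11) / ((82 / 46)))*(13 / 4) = 50.21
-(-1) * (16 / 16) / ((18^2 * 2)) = 1 / 648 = 0.00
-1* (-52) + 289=341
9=9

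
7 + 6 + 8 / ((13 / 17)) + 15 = 38.46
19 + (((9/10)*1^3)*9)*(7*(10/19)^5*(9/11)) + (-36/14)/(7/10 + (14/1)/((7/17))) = 1376068088419/66158889181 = 20.80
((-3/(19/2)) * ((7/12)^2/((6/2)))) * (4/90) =-0.00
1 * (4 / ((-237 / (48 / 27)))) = -64 / 2133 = -0.03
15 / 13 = 1.15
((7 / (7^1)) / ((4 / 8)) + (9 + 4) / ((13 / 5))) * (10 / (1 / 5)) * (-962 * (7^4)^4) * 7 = -78326694059492596900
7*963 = 6741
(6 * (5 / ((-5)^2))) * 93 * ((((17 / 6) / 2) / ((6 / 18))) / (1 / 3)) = 14229 / 10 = 1422.90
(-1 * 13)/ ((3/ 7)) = -91/ 3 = -30.33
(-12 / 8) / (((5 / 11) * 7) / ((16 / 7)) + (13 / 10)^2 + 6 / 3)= -6600 / 22361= -0.30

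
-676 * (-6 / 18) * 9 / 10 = 1014 / 5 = 202.80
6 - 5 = 1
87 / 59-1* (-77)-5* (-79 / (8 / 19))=479835 / 472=1016.60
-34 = -34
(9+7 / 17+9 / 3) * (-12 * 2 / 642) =-844 / 1819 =-0.46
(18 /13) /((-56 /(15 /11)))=-135 /4004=-0.03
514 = 514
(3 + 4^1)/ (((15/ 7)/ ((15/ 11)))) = 49/ 11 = 4.45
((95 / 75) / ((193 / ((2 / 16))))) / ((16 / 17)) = 323 / 370560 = 0.00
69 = 69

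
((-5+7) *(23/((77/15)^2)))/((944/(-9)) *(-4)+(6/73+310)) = 0.00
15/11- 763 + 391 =-4077/11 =-370.64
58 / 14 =29 / 7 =4.14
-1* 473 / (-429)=43 / 39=1.10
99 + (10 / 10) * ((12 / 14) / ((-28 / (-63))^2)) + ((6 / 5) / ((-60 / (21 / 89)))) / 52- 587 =-195858443 / 404950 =-483.66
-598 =-598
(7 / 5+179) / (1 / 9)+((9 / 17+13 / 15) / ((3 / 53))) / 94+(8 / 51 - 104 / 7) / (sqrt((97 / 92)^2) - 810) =30417154744372 / 18731152755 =1623.88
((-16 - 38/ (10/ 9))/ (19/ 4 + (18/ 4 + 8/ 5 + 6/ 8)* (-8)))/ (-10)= -502/ 5005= -0.10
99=99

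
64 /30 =32 /15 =2.13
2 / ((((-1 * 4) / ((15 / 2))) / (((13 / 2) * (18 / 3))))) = -585 / 4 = -146.25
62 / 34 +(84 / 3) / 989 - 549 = -9199202 / 16813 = -547.15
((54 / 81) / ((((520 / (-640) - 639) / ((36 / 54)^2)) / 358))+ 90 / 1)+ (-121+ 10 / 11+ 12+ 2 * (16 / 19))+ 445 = 24749139608 / 57767391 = 428.43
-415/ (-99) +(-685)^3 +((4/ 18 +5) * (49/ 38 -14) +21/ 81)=-3627536943647/ 11286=-321419186.93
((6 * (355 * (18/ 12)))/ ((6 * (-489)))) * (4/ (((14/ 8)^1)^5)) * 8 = -5816320/ 2739541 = -2.12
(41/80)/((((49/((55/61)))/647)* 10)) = 291797/478240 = 0.61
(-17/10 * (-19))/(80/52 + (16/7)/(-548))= 4026841/191280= 21.05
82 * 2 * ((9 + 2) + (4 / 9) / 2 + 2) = 19516 / 9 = 2168.44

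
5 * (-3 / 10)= -3 / 2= -1.50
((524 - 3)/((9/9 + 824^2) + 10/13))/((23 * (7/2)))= 13546/1421100471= 0.00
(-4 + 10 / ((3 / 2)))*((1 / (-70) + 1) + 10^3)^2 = 9819329522 / 3675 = 2671926.40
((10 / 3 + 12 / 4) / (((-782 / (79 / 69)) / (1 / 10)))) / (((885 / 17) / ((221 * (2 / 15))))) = -331721 / 632022750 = -0.00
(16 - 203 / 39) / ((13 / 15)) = 2105 / 169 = 12.46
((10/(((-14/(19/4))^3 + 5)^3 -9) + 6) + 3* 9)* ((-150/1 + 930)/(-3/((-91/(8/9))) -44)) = -275734060287648125345/471042663850511954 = -585.37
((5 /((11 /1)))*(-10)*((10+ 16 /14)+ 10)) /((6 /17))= -62900 /231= -272.29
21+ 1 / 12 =253 / 12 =21.08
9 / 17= 0.53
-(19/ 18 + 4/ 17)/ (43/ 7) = -2765/ 13158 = -0.21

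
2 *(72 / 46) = 72 / 23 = 3.13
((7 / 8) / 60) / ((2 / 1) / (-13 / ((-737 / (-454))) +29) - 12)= -0.00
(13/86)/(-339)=-13/29154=-0.00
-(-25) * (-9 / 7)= -225 / 7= -32.14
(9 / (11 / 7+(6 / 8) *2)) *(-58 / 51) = -3.33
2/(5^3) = 2/125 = 0.02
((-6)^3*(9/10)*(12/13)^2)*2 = -279936/845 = -331.29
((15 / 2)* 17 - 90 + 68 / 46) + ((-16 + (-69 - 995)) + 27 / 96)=-765985 / 736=-1040.74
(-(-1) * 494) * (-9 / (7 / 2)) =-8892 / 7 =-1270.29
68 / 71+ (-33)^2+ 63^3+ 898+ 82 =17900304 / 71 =252116.96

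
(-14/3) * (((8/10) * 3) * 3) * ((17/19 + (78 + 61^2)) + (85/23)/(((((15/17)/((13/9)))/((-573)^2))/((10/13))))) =-112456588832/2185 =-51467546.38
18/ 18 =1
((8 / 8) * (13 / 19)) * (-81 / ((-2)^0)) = -1053 / 19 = -55.42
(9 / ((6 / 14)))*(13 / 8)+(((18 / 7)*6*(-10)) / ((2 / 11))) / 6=-6009 / 56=-107.30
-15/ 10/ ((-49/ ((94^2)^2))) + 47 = 117114647/ 49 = 2390094.84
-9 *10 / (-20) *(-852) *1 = -3834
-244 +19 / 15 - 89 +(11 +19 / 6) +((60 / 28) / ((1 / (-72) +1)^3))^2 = -312.57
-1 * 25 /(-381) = 25 /381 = 0.07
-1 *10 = -10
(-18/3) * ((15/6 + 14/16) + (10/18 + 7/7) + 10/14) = -2845/84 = -33.87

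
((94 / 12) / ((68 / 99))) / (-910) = -1551 / 123760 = -0.01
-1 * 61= -61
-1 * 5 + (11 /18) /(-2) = -191 /36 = -5.31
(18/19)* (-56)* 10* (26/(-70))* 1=3744/19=197.05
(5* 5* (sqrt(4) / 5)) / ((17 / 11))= 110 / 17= 6.47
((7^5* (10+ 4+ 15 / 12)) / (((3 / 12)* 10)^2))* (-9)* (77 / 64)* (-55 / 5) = 7815305421 / 1600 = 4884565.89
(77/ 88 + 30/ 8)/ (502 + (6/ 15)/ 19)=3515/ 381536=0.01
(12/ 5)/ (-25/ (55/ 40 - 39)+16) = 301/ 2090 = 0.14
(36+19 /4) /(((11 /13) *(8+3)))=2119 /484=4.38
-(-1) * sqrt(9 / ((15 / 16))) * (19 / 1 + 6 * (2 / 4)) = 88 * sqrt(15) / 5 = 68.16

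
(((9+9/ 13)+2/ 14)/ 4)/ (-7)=-895/ 2548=-0.35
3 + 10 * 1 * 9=93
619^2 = 383161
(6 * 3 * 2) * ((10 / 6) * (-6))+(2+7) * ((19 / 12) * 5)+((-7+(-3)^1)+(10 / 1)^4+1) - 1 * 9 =38773 / 4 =9693.25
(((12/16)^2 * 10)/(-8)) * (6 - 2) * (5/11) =-1.28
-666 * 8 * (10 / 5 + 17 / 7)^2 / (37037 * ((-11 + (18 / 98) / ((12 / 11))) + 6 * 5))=-553536 / 3760757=-0.15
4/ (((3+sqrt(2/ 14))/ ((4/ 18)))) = 28/ 93 - 4 *sqrt(7)/ 279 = 0.26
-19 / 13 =-1.46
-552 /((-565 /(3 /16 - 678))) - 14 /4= -75226 /113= -665.72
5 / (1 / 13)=65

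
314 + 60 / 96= 2517 / 8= 314.62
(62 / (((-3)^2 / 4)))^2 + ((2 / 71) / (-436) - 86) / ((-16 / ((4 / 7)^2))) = 46753806517 / 61432182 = 761.06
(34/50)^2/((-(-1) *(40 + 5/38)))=10982/953125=0.01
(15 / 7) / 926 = 15 / 6482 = 0.00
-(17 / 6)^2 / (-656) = 289 / 23616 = 0.01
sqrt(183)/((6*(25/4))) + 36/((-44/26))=-234/11 + 2*sqrt(183)/75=-20.91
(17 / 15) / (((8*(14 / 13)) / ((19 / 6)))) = 0.42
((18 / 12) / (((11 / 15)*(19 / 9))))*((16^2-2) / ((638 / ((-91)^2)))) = 425933235 / 133342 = 3194.29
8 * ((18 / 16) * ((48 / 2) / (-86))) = -108 / 43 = -2.51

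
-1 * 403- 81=-484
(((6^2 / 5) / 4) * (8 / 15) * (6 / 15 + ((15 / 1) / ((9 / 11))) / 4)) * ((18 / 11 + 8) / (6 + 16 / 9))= 285246 / 48125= 5.93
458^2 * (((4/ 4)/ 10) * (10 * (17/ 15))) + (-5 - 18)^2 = 3573923/ 15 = 238261.53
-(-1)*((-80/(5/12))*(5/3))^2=102400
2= 2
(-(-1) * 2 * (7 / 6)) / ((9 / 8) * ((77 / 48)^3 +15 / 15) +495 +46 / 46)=229376 / 49325909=0.00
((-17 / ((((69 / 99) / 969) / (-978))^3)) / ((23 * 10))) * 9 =2339866880676451267423524 / 1399205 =1672283104103009399.93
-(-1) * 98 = 98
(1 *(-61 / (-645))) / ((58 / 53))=3233 / 37410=0.09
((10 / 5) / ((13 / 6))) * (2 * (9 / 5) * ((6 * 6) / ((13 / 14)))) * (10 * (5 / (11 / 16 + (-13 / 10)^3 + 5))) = 725760000 / 393263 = 1845.48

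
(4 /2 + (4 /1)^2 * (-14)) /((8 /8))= -222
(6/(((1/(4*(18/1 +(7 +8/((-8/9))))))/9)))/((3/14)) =16128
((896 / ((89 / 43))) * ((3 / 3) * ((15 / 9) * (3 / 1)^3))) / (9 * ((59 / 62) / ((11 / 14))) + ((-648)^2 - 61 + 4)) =24633840 / 530927809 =0.05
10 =10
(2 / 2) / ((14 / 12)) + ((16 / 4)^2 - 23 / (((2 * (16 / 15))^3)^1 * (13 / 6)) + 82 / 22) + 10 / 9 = 3040952345 / 147603456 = 20.60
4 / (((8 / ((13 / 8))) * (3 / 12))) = 3.25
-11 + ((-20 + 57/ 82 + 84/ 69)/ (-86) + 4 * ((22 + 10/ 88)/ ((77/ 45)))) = 802780777/ 19625716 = 40.90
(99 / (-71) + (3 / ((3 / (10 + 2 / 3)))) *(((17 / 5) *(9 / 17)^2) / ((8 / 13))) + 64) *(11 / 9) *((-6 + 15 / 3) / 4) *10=-5252599 / 21726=-241.77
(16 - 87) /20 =-3.55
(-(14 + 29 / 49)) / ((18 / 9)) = -715 / 98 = -7.30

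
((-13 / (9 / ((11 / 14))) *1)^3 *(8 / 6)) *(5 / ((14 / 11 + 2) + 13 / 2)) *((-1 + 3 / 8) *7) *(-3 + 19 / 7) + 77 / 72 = -45694231 / 258048504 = -0.18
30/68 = 15/34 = 0.44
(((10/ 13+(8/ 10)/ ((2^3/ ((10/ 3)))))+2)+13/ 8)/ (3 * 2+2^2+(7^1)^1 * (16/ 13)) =1475/ 5808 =0.25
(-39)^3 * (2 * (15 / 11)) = -1779570 / 11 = -161779.09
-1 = -1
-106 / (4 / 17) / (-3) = 901 / 6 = 150.17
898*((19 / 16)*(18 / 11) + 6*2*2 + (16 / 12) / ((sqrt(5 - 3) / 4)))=26683.55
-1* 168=-168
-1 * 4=-4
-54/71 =-0.76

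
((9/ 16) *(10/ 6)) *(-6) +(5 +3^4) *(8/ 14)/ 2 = 1061/ 56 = 18.95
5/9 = 0.56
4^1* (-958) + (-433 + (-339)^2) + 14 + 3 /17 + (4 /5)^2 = 47035097 /425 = 110670.82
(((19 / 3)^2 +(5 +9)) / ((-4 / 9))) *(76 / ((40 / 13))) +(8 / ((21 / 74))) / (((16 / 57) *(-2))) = -856083 / 280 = -3057.44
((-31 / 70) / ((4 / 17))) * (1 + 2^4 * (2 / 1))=-62.11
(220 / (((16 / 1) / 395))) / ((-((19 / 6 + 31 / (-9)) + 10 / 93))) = 1212255 / 38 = 31901.45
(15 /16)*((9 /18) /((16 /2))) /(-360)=-1 /6144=-0.00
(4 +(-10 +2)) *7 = -28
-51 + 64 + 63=76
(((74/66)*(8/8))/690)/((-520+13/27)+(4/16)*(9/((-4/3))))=-888/284828665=-0.00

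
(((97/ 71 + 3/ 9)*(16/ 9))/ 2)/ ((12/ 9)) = 724/ 639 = 1.13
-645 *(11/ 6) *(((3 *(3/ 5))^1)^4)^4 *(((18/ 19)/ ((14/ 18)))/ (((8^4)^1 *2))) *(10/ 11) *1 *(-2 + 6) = -6454069317770962203/ 831250000000000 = -7764.29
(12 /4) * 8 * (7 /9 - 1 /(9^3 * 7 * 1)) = 18.66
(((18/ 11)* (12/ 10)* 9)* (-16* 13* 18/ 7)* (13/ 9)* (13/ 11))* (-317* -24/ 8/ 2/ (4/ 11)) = -8123381136/ 385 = -21099691.26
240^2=57600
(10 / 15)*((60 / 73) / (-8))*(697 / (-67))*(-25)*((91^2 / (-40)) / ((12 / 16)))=144296425 / 29346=4917.07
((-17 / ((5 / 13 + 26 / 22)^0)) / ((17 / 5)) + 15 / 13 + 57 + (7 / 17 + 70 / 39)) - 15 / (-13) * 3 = 38999 / 663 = 58.82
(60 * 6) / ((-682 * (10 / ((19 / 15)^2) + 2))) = -16245 / 253363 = -0.06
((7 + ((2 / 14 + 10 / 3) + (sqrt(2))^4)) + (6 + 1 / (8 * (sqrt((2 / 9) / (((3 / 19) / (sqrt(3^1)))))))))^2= (63 * 3^(1 / 4) * sqrt(38) + 130720)^2 / 40755456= 422.56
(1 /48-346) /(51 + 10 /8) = -16607 /2508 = -6.62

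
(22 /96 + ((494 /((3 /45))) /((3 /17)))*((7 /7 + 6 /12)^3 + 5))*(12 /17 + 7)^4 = 4971156015980711 /4009008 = 1239996531.81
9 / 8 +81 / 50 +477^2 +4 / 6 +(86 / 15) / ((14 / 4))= 955643009 / 4200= 227534.05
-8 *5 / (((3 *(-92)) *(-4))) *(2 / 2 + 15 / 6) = -0.13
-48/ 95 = -0.51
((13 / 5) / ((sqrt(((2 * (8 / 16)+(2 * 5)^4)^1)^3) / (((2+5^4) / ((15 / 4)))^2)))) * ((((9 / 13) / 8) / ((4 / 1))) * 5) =393129 * sqrt(10001) / 5001000050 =0.01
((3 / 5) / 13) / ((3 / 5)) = 1 / 13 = 0.08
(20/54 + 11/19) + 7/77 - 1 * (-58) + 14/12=679495/11286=60.21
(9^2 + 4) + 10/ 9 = 775/ 9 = 86.11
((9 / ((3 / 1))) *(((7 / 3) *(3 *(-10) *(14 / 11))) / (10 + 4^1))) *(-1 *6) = 1260 / 11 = 114.55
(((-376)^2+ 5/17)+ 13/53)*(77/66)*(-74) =-32991487858/2703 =-12205507.90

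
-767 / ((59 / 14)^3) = -35672 / 3481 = -10.25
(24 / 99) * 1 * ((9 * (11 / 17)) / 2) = 12 / 17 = 0.71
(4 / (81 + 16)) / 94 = 2 / 4559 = 0.00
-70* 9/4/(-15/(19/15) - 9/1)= 665/88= 7.56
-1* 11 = -11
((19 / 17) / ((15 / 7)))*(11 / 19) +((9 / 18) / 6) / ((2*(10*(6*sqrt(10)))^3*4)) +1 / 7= sqrt(10) / 2073600000 +794 / 1785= 0.44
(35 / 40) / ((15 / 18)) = 21 / 20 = 1.05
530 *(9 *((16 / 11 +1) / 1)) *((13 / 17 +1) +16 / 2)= 21379140 / 187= 114326.95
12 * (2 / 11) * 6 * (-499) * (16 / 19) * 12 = -13796352 / 209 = -66011.25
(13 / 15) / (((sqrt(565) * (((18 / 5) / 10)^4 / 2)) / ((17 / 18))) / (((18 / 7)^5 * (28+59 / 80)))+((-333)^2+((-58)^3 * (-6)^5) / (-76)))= -128323282197512047851562500 / 2939414952550613480569699525609363 - 53370523456250 * sqrt(565) / 8818244857651840441709098576828089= -0.00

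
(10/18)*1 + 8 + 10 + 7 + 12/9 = 26.89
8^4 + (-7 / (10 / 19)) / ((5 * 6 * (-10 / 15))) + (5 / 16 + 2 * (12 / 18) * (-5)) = 4090.31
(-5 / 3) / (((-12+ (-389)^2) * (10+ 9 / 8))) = -40 / 40399503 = -0.00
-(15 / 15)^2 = -1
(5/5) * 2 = 2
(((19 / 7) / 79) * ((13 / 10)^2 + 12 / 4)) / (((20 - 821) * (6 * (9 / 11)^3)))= -1694363 / 27678234600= -0.00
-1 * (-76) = 76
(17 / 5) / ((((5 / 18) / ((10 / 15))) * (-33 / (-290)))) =3944 / 55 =71.71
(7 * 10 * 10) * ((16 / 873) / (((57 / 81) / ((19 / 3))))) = 11200 / 97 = 115.46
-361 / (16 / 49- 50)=17689 / 2434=7.27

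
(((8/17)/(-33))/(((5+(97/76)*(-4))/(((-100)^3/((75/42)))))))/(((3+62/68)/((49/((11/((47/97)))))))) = -1473920000/35211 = -41859.65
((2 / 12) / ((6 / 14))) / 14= 1 / 36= 0.03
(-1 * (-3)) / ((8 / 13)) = 39 / 8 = 4.88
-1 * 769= -769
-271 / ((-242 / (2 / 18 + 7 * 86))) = 1468549 / 2178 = 674.26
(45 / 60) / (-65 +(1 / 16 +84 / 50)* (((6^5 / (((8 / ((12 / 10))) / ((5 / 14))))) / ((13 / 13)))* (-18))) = -525 / 9191534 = -0.00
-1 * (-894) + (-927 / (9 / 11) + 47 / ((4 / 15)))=-251 / 4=-62.75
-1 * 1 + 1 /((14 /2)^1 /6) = -1 /7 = -0.14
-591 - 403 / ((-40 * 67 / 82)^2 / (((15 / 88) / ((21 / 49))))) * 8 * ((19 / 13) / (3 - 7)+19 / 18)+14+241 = -47900893691 / 142211520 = -336.83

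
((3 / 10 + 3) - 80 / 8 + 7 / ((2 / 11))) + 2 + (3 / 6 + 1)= 353 / 10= 35.30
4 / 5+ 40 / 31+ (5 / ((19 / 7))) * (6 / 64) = 213267 / 94240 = 2.26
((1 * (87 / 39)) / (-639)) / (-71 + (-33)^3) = 29 / 299118456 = 0.00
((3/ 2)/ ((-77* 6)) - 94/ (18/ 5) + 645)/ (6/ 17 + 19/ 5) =145821835/ 978516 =149.02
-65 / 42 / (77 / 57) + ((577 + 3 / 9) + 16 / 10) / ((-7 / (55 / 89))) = -15040441 / 287826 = -52.26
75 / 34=2.21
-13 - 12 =-25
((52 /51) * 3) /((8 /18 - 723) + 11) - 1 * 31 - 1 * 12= -1170448 /27217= -43.00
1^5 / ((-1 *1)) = -1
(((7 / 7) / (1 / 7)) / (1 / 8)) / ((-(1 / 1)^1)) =-56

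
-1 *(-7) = 7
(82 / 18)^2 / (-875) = -0.02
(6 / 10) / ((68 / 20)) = 3 / 17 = 0.18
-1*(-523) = 523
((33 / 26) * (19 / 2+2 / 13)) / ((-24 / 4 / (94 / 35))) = -129767 / 23660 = -5.48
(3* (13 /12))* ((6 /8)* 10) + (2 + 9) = 283 /8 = 35.38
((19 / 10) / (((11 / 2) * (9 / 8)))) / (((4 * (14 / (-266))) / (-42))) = 10108 / 165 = 61.26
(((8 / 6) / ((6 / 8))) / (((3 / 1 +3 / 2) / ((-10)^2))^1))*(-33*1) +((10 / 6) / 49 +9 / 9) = -1723432 / 1323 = -1302.67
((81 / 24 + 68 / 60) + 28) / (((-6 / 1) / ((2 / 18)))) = -3901 / 6480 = -0.60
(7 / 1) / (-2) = -7 / 2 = -3.50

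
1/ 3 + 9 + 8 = 52/ 3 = 17.33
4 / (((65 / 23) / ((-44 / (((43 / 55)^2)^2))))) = -7408346000 / 44444413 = -166.69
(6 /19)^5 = 7776 /2476099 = 0.00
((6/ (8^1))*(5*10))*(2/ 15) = 5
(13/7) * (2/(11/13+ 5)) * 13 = 2197/266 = 8.26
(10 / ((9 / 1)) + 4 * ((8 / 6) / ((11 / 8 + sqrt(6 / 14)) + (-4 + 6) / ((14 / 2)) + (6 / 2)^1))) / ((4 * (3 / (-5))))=-0.88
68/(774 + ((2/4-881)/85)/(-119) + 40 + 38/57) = 4126920/49447403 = 0.08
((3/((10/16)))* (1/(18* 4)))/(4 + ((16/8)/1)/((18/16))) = 3/260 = 0.01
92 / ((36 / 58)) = 1334 / 9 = 148.22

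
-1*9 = -9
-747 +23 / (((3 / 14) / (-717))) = -77705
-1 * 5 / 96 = -5 / 96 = -0.05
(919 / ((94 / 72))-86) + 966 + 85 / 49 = 3651751 / 2303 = 1585.65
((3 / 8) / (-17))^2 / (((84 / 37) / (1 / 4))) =0.00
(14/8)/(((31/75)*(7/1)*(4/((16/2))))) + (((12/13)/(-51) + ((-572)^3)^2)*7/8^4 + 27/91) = 2939451026977897155601/49107968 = 59856906051944.51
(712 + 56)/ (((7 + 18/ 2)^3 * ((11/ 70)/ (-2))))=-105/ 44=-2.39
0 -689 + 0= -689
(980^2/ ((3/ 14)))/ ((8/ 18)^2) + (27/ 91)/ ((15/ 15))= 2064739977/ 91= 22689450.30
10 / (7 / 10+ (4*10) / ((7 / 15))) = 700 / 6049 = 0.12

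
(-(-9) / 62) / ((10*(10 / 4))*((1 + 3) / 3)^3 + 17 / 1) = 243 / 127658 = 0.00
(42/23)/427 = 6/1403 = 0.00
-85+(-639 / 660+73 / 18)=-162187 / 1980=-81.91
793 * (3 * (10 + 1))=26169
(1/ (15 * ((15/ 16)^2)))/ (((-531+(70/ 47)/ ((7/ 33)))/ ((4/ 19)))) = -48128/ 1579206375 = -0.00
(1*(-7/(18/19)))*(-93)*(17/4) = 70091/24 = 2920.46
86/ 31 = 2.77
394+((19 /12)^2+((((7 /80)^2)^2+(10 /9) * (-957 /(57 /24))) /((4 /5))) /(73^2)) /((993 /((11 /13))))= 394.00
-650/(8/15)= -4875/4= -1218.75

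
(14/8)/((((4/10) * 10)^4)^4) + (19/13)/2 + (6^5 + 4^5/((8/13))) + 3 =2109146769915995/223338299392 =9443.73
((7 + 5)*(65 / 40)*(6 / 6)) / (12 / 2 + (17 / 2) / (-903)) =35217 / 10819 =3.26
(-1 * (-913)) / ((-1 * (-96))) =913 / 96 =9.51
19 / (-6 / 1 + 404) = 19 / 398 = 0.05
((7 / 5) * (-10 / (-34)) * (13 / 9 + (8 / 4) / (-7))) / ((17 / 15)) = 365 / 867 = 0.42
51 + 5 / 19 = 974 / 19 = 51.26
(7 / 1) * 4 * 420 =11760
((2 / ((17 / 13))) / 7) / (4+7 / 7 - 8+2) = -0.22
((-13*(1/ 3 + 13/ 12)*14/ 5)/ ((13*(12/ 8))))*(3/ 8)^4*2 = -0.10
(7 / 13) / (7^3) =1 / 637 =0.00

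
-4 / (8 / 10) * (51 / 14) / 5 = -51 / 14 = -3.64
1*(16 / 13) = 1.23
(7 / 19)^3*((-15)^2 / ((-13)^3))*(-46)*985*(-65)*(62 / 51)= -361335922500 / 19705907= -18336.43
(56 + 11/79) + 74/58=131538/2291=57.42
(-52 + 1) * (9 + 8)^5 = -72412707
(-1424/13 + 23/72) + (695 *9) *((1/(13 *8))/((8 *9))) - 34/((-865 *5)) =-269985841/2491200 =-108.38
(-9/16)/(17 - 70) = 9/848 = 0.01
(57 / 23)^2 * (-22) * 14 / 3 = -333564 / 529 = -630.56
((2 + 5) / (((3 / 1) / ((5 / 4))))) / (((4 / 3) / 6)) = 105 / 8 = 13.12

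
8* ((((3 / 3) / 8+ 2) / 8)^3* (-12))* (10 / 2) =-73695 / 8192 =-9.00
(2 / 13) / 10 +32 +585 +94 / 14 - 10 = 279247 / 455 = 613.73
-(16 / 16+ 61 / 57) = -118 / 57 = -2.07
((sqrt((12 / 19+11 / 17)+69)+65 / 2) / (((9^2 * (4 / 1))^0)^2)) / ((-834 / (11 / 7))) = -715 / 11676 - 55 * sqrt(73321) / 942837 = -0.08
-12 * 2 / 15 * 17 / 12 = -2.27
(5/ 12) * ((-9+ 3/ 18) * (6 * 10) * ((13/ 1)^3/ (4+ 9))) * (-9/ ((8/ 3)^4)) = 54413775/ 8192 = 6642.31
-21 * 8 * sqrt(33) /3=-321.70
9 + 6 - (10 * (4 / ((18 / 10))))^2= -38785 / 81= -478.83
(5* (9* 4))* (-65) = -11700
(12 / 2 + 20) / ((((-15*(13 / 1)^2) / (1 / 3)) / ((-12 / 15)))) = 8 / 2925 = 0.00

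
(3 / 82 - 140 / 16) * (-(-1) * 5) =-7145 / 164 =-43.57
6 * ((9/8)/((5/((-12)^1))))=-81/5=-16.20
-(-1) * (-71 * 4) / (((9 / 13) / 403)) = -1487876 / 9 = -165319.56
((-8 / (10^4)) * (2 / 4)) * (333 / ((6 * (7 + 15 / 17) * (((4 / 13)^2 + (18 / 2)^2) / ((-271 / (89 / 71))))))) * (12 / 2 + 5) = 67496138853 / 817229150000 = 0.08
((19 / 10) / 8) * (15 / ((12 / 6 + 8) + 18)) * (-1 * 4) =-57 / 112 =-0.51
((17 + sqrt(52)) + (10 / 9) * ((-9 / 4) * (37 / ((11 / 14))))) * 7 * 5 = -38780 / 11 + 70 * sqrt(13) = -3273.07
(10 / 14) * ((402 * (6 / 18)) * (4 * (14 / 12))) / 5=268 / 3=89.33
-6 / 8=-3 / 4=-0.75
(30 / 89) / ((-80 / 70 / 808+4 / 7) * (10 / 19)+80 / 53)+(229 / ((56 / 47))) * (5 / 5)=41173353631 / 214017944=192.38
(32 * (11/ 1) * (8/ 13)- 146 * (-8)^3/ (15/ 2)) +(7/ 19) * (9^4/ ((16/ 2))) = 310796149/ 29640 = 10485.70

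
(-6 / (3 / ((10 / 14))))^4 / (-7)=-10000 / 16807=-0.59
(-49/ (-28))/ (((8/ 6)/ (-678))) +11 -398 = -10215/ 8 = -1276.88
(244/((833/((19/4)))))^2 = 1343281/693889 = 1.94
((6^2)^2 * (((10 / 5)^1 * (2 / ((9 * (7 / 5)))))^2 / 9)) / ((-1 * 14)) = -3200 / 3087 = -1.04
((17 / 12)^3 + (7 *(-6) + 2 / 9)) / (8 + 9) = -67279 / 29376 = -2.29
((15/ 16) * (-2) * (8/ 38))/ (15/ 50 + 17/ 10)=-15/ 76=-0.20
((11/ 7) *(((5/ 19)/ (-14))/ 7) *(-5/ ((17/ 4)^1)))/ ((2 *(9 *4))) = 275/ 3988404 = 0.00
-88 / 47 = -1.87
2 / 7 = 0.29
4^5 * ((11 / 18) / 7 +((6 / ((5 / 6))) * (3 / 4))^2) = 47170048 / 1575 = 29949.24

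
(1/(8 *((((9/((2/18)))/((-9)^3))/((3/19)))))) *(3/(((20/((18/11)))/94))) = -34263/8360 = -4.10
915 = 915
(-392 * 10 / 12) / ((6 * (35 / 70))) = -980 / 9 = -108.89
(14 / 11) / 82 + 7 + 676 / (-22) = -10694 / 451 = -23.71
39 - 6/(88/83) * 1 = 1467/44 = 33.34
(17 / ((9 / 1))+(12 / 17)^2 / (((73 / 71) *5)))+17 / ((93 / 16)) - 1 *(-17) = 644834206 / 29430315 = 21.91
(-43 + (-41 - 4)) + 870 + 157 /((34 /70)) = 18789 /17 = 1105.24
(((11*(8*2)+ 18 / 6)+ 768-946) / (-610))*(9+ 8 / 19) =-179 / 11590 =-0.02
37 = 37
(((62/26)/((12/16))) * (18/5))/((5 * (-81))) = -248/8775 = -0.03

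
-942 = -942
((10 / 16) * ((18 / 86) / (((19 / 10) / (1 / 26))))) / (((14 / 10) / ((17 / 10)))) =3825 / 1189552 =0.00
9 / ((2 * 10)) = 9 / 20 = 0.45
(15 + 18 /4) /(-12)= -13 /8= -1.62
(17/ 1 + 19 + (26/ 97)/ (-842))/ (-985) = -1470119/ 40224445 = -0.04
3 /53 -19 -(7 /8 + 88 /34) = -161507 /7208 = -22.41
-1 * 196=-196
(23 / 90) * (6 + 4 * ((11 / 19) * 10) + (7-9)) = 6.94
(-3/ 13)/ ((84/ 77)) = -11/ 52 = -0.21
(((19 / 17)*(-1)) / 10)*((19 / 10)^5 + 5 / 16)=-47639631 / 17000000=-2.80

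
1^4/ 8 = 1/ 8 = 0.12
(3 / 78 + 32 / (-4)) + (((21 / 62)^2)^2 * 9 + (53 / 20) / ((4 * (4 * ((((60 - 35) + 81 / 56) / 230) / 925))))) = 376816196318281 / 284488797008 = 1324.54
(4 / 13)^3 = 64 / 2197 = 0.03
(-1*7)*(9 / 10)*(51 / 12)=-1071 / 40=-26.78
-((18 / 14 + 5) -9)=19 / 7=2.71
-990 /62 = -495 /31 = -15.97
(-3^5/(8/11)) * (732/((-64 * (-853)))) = -489159/109184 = -4.48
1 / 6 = 0.17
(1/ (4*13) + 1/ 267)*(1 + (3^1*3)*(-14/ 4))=-19459/ 27768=-0.70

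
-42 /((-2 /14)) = 294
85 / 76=1.12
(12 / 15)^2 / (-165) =-16 / 4125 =-0.00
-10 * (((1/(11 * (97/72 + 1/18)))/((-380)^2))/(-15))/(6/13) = 13/20053550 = 0.00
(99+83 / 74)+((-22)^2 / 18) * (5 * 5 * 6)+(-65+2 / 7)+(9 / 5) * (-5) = 6308837 / 1554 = 4059.74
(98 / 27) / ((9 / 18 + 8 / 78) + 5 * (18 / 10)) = 364 / 963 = 0.38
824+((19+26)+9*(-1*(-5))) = 914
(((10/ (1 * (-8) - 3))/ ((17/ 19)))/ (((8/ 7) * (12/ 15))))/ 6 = -3325/ 17952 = -0.19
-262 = -262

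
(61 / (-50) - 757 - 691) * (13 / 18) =-941993 / 900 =-1046.66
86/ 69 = 1.25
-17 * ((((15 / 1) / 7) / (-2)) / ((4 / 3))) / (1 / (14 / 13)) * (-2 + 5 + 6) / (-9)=-765 / 52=-14.71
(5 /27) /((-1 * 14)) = -5 /378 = -0.01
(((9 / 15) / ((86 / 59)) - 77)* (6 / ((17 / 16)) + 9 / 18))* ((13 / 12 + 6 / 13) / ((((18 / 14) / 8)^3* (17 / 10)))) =-103064.78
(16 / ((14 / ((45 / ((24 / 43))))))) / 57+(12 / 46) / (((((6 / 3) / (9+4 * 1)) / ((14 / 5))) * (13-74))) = 1435607 / 932995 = 1.54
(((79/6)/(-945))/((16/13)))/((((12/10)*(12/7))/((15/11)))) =-5135/684288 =-0.01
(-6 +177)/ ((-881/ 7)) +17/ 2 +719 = 1279461/ 1762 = 726.14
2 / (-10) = -1 / 5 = -0.20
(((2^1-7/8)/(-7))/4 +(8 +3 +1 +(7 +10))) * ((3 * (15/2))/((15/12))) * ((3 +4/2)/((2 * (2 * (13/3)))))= 67365/448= 150.37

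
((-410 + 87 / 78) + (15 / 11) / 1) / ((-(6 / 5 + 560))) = 582755 / 802516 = 0.73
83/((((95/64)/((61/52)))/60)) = 972096/247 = 3935.61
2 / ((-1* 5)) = -2 / 5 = -0.40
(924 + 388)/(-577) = -1312/577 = -2.27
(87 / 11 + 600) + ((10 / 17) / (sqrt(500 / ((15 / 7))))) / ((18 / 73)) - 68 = 540.07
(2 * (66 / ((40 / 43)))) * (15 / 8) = 4257 / 16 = 266.06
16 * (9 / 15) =9.60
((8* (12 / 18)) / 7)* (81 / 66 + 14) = 2680 / 231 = 11.60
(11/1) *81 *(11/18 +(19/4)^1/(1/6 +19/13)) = 399267/127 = 3143.83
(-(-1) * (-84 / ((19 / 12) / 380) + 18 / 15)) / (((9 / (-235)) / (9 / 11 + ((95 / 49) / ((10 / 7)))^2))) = 4528086455 / 3234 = 1400150.42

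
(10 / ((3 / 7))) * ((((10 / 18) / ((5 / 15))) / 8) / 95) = 0.05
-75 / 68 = -1.10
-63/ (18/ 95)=-665/ 2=-332.50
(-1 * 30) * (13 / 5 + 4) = -198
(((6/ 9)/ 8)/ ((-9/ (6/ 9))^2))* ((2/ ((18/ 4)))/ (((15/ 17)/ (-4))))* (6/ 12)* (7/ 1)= -952/ 295245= -0.00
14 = 14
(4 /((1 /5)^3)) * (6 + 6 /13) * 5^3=5250000 /13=403846.15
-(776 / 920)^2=-9409 / 13225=-0.71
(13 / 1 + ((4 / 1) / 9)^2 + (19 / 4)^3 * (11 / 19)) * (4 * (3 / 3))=390067 / 1296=300.98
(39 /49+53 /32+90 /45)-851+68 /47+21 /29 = -1804588769 /2137184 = -844.38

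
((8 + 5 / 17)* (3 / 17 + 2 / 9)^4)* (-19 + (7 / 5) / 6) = -366374798701 / 93156817770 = -3.93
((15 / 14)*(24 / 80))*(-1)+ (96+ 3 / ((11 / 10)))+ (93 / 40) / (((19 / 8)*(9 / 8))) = 8714449 / 87780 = 99.28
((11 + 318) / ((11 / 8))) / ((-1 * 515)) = -2632 / 5665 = -0.46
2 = 2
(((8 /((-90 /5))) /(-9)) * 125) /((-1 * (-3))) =500 /243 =2.06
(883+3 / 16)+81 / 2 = 14779 / 16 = 923.69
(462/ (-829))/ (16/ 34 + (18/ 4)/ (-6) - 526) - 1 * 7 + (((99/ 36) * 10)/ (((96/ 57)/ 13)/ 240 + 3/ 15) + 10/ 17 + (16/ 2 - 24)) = 28659084163933/ 249819479942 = 114.72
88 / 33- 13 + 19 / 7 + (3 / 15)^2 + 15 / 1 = 3896 / 525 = 7.42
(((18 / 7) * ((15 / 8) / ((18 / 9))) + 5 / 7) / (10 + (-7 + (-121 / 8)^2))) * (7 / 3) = 200 / 6357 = 0.03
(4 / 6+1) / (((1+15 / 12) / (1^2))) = 20 / 27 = 0.74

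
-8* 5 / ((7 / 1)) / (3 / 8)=-320 / 21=-15.24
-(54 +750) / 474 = -134 / 79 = -1.70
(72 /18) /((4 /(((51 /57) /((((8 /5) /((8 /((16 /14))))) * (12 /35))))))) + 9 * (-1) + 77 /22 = 10793 /1824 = 5.92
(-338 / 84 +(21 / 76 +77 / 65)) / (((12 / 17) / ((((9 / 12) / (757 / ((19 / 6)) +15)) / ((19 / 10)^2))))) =-22599205 / 7611445296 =-0.00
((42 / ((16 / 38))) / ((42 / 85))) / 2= 1615 / 16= 100.94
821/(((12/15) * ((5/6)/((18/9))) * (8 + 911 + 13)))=2463/932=2.64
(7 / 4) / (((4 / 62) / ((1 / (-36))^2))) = 217 / 10368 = 0.02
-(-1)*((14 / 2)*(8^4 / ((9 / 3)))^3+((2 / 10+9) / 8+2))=9620726744741 / 540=17816160638.41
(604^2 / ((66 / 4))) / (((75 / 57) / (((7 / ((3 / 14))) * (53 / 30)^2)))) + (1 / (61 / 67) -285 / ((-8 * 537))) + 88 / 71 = 1713239.92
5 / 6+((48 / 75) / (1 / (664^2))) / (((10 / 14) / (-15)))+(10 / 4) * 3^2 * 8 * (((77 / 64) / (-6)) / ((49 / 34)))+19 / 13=-647082616883 / 109200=-5925664.99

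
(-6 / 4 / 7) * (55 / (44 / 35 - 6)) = 825 / 332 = 2.48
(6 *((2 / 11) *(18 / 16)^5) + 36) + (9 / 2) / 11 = 3458043 / 90112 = 38.37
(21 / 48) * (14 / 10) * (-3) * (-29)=4263 / 80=53.29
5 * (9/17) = 45/17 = 2.65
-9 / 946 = -0.01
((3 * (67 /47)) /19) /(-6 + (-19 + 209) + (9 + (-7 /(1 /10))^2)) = 201 /4548049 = 0.00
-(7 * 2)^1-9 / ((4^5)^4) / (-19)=-292470092988407 / 20890720927744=-14.00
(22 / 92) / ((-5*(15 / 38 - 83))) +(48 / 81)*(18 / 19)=11563433 / 20576145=0.56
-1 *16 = -16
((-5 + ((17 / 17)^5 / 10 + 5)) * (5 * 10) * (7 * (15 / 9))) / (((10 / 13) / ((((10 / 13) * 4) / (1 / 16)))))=11200 / 3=3733.33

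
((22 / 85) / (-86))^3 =-1331 / 48827236375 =-0.00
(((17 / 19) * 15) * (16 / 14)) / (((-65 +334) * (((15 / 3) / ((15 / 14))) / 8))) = 24480 / 250439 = 0.10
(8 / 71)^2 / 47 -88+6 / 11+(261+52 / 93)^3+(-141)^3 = 31635005761273514926 / 2096312800329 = 15090785.00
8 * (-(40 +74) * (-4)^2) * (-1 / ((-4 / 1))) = -3648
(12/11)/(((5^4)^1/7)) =0.01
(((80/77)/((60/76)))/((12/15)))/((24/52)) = 3.56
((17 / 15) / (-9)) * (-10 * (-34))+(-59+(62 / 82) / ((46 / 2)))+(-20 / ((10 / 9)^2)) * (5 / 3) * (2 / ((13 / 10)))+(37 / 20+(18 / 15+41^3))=455318800633 / 6619860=68780.73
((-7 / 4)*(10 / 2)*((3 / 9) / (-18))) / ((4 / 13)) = 455 / 864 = 0.53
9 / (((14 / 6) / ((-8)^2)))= 1728 / 7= 246.86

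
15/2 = 7.50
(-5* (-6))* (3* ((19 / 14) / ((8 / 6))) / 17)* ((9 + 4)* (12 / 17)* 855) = 85529925 / 2023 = 42278.76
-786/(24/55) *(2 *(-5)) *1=36025/2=18012.50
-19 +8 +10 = -1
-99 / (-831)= 33 / 277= 0.12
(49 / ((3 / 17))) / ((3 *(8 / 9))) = 833 / 8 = 104.12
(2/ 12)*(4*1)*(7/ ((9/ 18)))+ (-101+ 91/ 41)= -11002/ 123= -89.45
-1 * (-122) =122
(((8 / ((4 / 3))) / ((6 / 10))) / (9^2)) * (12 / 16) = 5 / 54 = 0.09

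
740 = 740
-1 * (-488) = 488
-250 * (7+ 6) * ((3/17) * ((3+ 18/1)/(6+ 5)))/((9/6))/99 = -45500/6171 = -7.37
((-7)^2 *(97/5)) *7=33271/5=6654.20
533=533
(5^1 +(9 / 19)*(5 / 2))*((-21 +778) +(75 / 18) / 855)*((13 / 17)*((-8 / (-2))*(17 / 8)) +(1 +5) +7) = 2372778785 / 25992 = 91288.81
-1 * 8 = -8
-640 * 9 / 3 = -1920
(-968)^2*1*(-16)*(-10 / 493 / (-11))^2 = -12390400 / 243049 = -50.98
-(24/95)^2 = -576/9025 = -0.06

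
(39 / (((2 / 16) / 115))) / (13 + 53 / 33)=592020 / 241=2456.51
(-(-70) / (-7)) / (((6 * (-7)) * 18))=5 / 378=0.01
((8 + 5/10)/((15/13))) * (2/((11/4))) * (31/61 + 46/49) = 764660/98637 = 7.75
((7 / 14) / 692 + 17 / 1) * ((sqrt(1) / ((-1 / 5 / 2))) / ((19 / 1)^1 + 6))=-6.80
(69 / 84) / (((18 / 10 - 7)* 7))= -115 / 5096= -0.02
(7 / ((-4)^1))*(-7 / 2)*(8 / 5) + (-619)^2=1915854 / 5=383170.80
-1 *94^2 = -8836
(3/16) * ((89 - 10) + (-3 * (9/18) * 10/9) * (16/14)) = 14.46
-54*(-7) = 378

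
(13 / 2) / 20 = 13 / 40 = 0.32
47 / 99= 0.47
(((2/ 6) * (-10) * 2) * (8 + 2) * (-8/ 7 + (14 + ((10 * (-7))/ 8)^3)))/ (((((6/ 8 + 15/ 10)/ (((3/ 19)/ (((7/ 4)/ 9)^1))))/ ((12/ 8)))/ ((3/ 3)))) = 22077375/ 931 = 23713.61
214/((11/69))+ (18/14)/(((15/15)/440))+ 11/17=1908.72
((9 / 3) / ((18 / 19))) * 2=19 / 3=6.33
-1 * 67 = -67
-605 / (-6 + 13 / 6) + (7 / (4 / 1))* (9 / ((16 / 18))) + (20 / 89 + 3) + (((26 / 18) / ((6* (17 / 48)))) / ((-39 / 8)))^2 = 2467368306785 / 13800448224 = 178.79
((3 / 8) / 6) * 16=1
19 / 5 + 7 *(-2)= -51 / 5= -10.20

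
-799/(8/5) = -3995/8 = -499.38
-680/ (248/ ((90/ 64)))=-3825/ 992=-3.86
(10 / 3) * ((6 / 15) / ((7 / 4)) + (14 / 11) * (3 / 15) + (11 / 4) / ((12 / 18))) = 4731 / 308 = 15.36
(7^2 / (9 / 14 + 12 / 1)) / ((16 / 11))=3773 / 1416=2.66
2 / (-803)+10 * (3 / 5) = 4816 / 803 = 6.00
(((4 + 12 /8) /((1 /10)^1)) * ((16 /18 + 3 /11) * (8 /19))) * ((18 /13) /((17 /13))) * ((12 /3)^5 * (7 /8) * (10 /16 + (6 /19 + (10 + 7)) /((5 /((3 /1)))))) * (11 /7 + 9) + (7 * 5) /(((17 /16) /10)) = 18238747360 /6137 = 2971932.11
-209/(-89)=2.35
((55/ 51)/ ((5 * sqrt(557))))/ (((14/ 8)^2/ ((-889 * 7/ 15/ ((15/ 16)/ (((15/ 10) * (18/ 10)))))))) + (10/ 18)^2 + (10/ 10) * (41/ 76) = 5221/ 6156 - 178816 * sqrt(557)/ 1183625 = -2.72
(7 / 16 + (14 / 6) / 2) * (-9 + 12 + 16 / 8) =385 / 48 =8.02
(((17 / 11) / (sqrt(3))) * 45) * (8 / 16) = 255 * sqrt(3) / 22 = 20.08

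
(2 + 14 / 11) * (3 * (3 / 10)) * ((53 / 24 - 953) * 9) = -5545017 / 220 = -25204.62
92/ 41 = 2.24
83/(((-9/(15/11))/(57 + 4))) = -25315/33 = -767.12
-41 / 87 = -0.47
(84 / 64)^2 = 441 / 256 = 1.72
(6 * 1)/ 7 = 6/ 7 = 0.86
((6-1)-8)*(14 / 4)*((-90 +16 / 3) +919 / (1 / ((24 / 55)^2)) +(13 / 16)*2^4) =-6563599 / 6050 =-1084.89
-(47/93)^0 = -1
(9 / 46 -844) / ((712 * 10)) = -7763 / 65504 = -0.12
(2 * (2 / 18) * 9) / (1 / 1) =2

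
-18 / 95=-0.19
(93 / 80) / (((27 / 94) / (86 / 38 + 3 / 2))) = 208351 / 13680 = 15.23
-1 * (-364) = 364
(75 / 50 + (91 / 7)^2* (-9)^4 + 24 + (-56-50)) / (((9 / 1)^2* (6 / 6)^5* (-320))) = -2217457 / 51840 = -42.78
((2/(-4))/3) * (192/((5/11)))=-352/5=-70.40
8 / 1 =8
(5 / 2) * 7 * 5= 175 / 2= 87.50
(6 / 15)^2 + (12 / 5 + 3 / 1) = 139 / 25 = 5.56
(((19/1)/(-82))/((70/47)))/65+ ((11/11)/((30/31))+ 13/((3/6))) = 30255731/1119300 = 27.03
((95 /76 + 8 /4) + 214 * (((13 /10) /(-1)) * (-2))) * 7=78351 /20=3917.55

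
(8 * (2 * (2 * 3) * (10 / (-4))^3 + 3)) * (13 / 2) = -9594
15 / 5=3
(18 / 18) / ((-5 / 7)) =-7 / 5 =-1.40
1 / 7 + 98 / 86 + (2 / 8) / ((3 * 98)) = 64891 / 50568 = 1.28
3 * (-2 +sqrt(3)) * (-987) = 5922 - 2961 * sqrt(3) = 793.40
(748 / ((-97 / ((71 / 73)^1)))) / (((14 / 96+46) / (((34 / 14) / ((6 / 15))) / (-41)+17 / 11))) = -1022338656 / 4501427105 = -0.23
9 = 9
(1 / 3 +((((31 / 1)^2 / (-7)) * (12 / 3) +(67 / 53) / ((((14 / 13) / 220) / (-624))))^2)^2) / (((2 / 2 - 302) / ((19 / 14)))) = -738186886991396563041405743412931 / 239503257385602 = -3082158025946637810.94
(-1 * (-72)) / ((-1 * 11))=-72 / 11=-6.55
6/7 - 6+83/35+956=33363/35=953.23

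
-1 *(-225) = 225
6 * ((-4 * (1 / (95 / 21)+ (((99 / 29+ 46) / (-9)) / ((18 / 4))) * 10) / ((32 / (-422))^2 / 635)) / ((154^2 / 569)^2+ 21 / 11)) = 53832566075192138047 / 2948613876760608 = 18256.91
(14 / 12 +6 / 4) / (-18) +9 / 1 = 239 / 27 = 8.85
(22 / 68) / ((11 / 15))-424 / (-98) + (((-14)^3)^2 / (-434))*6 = -5375842471 / 51646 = -104090.20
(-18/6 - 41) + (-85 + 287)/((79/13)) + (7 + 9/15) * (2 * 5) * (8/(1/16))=767662/79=9717.24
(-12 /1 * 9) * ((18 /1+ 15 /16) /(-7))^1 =8181 /28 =292.18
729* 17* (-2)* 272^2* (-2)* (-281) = -1030577292288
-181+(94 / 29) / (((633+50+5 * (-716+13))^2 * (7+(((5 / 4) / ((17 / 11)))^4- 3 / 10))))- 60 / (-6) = -118389249132237061 / 692334790476561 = -171.00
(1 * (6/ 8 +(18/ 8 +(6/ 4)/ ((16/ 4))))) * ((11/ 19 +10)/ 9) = 603/ 152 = 3.97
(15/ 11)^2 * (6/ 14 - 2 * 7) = -21375/ 847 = -25.24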